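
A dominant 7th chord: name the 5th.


Solution.
Dominant 7th chord = root + major 3rd + perfect 5th + minor 7th
Seventh chords stack in thirds, so the letter names are A-C-E-G
Root: A
Major 3rd above A: C#
Perfect 5th above A: E
Minor 7th above A: G
The 5th = E


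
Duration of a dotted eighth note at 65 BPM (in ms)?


Let's work it out.
One quarter-note beat = 60000 / BPM = 60000 / 65 ms
Dotted eighth note = 3/4 × quarter note
Duration = 3/4 × 60000 / 65 = 45000 / 65
= 692.3 ms


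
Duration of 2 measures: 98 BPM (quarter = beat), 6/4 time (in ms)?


Solution.
Quarter-note beat duration = 60000 / 98 ms
Beats per measure (6/4) = 6
One measure = 6 × 60000 / 98 = 360000 / 98 ms
2 measures = 2 × 360000 / 98 = 720000 / 98
= 7346.9 ms


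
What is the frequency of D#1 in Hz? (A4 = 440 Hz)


Solution.
f = 440 × 2^(n/12) where n = semitones from A4
D#1: -42 semitones from A4
f = 440 × 2^(-42/12)
f = 38.89 Hz


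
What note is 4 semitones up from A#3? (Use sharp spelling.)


Solution.
A#3: chromatic position 10 in octave 3 → absolute = 3×12 + 10 = 46
Transpose up 4: 46 + 4 = 50
50 = 4×12 + 2 → D in octave 4
Result = D4


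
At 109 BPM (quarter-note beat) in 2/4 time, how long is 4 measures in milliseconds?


Working:
Quarter-note beat duration = 60000 / 109 ms
Beats per measure (2/4) = 2
One measure = 2 × 60000 / 109 = 120000 / 109 ms
4 measures = 4 × 120000 / 109 = 480000 / 109
= 4403.7 ms


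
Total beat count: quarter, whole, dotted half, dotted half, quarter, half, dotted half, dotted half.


Let's work it out.
Beat values:
  quarter = 1 beat
  whole = 4 beats
  dotted half = 3 beats
  dotted half = 3 beats
  quarter = 1 beat
  half = 2 beats
  dotted half = 3 beats
  dotted half = 3 beats
Sum = 1 + 4 + 3 + 3 + 1 + 2 + 3 + 3
= 20 beats


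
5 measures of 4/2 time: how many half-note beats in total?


Working:
Time signature 4/2: the bottom number 2 means the half note gets one count
The top number 4 means 4 half-note beats per measure
Total = 4 × 5 measures
= 20 half-note beats


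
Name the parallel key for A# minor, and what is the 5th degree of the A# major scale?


Let's work it out.
Parallel keys share the same tonic but differ in mode
A# minor → parallel is A# major
A# major scale: A# B# C## D# E# F## G##
= A# major; 5th degree = E#


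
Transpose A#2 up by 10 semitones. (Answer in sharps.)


A#2: chromatic position 10 in octave 2 → absolute = 2×12 + 10 = 34
Transpose up 10: 34 + 10 = 44
44 = 3×12 + 8 → G# in octave 3
Result = G#3


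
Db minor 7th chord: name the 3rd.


Reasoning:
Minor 7th chord = root + minor 3rd + perfect 5th + minor 7th
Seventh chords stack in thirds, so the letter names are D-F-A-C
Root: Db
Minor 3rd above Db: Fb
Perfect 5th above Db: Ab
Minor 7th above Db: Cb
The 3rd = Fb


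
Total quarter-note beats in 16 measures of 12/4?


Let's work it out.
Time signature 12/4: the bottom number 4 means the quarter note gets one count
The top number 12 means 12 quarter-note beats per measure
Total = 12 × 16 measures
= 192 quarter-note beats


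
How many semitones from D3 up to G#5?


Reasoning:
Absolute semitone position = octave×12 + chromatic position
D3: 3×12 + 2 = 38
G#5: 5×12 + 8 = 68
Difference = 68 - 38 = 30
= 30 semitones


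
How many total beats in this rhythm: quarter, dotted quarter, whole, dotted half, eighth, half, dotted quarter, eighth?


Beat values:
  quarter = 1 beat
  dotted quarter = 1.5 beats
  whole = 4 beats
  dotted half = 3 beats
  eighth = 0.5 beats
  half = 2 beats
  dotted quarter = 1.5 beats
  eighth = 0.5 beats
Sum = 1 + 1.5 + 4 + 3 + 0.5 + 2 + 1.5 + 0.5
= 14 beats


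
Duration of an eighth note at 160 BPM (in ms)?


Step by step:
One quarter-note beat = 60000 / BPM = 60000 / 160 ms
Eighth note = 1/2 × quarter note
Duration = 1/2 × 60000 / 160 = 30000 / 160
= 187.5 ms


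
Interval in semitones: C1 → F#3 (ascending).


Let's work it out.
Absolute semitone position = octave×12 + chromatic position
C1: 1×12 + 0 = 12
F#3: 3×12 + 6 = 42
Difference = 42 - 12 = 30
= 30 semitones


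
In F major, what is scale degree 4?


Working:
Major scale pattern: W-W-H-W-W-W-H (2-2-1-2-2-2-1 semitones)
Starting from F:
  F + 2 semitones → G
  G + 2 semitones → A
  A + 1 semitone → Bb
  Bb + 2 semitones → C
  C + 2 semitones → D
  D + 2 semitones → E
  E + 1 semitone → F
Scale: F G A Bb C D E
Degree 4 = Bb


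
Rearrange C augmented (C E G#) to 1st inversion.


Let's work it out.
Root position: C E G#
1st inversion: move root up an octave
Bass note: E
Notes (bottom to top) = E G# C


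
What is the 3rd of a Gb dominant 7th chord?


Working:
Dominant 7th chord = root + major 3rd + perfect 5th + minor 7th
Seventh chords stack in thirds, so the letter names are G-B-D-F
Root: Gb
Major 3rd above Gb: Bb
Perfect 5th above Gb: Db
Minor 7th above Gb: Fb
The 3rd = Bb


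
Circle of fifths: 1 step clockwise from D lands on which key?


Let's work it out.
Each clockwise step on the circle of fifths moves up a perfect 5th
From D: D → A
= A


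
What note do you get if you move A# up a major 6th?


major 6th: 6 letter names, 9 semitones
Letter: A + 5 → F
Pitch: A# + 9 semitones, spelled as an F → F##
= F##


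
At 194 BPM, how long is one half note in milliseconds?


One quarter-note beat = 60000 / BPM = 60000 / 194 ms
Half note = 2 × quarter note
Duration = 2 × 60000 / 194 = 120000 / 194
= 618.6 ms


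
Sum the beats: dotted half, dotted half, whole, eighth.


Working:
Beat values:
  dotted half = 3 beats
  dotted half = 3 beats
  whole = 4 beats
  eighth = 0.5 beats
Sum = 3 + 3 + 4 + 0.5
= 10.5 beats


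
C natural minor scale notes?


Let's work it out.
Natural minor scale pattern: W-H-W-W-H-W-W (2-1-2-2-1-2-2 semitones)
Starting from C:
  C + 2 semitones → D
  D + 1 semitone → Eb
  Eb + 2 semitones → F
  F + 2 semitones → G
  G + 1 semitone → Ab
  Ab + 2 semitones → Bb
  Bb + 2 semitones → C
Scale = C D Eb F G Ab Bb


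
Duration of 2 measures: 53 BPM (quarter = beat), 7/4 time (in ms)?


Solution.
Quarter-note beat duration = 60000 / 53 ms
Beats per measure (7/4) = 7
One measure = 7 × 60000 / 53 = 420000 / 53 ms
2 measures = 2 × 420000 / 53 = 840000 / 53
= 15849.1 ms


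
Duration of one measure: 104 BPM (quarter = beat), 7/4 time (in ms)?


Let's work it out.
Quarter-note beat duration = 60000 / 104 ms
Beats per measure (7/4) = 7
One measure = 7 × 60000 / 104 = 420000 / 104 ms
= 4038.5 ms


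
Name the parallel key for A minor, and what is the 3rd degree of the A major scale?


Parallel keys share the same tonic but differ in mode
A minor → parallel is A major
A major scale: A B C# D E F# G#
= A major; 3rd degree = C#


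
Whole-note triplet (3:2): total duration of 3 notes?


Reasoning:
Triplet: 3 notes occupy the space of 2 whole notes
Space = 2 × 4 = 8 beats
Each triplet note = 8 / 3 = 8/3 beats
3 notes = 3 × 8/3 = 8
= 8 beats


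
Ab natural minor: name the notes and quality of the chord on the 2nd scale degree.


Let's work it out.
Ab natural minor scale: Ab Bb Cb Db Eb Fb Gb
Diatonic triad on degree 2 stacks scale notes 2, 4, 6: Bb Db Fb
Bb→Db = 3 semitones; Bb→Fb = 6 semitones → diminished triad
= Bb Db Fb (diminished)


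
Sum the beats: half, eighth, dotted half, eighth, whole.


Solution.
Beat values:
  half = 2 beats
  eighth = 0.5 beats
  dotted half = 3 beats
  eighth = 0.5 beats
  whole = 4 beats
Sum = 2 + 0.5 + 3 + 0.5 + 4
= 10 beats


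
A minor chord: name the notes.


Reasoning:
Minor triad = root + minor 3rd (3 semitones) + perfect 5th (7 semitones)
A triad on A stacks thirds, so the chord tones use letter names A-C-E
Root: A
Minor 3rd above A: C
Perfect 5th above A: E
Chord = A C E


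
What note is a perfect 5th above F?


Working:
A 5th spans 5 letter names, so from F we land on C
A perfect 5th = 7 semitones above F
Spell C at that pitch: C
= C


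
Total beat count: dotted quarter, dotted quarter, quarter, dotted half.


Let's work it out.
Beat values:
  dotted quarter = 1.5 beats
  dotted quarter = 1.5 beats
  quarter = 1 beat
  dotted half = 3 beats
Sum = 1.5 + 1.5 + 1 + 3
= 7 beats


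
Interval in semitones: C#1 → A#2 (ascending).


Absolute semitone position = octave×12 + chromatic position
C#1: 1×12 + 1 = 13
A#2: 2×12 + 10 = 34
Difference = 34 - 13 = 21
= 21 semitones


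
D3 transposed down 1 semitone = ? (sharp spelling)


Reasoning:
D3: chromatic position 2 in octave 3 → absolute = 3×12 + 2 = 38
Transpose down 1: 38 - 1 = 37
37 = 3×12 + 1 → C# in octave 3
Result = C#3


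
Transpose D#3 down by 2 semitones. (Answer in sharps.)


D#3: chromatic position 3 in octave 3 → absolute = 3×12 + 3 = 39
Transpose down 2: 39 - 2 = 37
37 = 3×12 + 1 → C# in octave 3
Result = C#3


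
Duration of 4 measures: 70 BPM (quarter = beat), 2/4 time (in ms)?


Let's work it out.
Quarter-note beat duration = 60000 / 70 ms
Beats per measure (2/4) = 2
One measure = 2 × 60000 / 70 = 120000 / 70 ms
4 measures = 4 × 120000 / 70 = 480000 / 70
= 6857.1 ms


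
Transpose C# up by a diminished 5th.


Step by step:
diminished 5th: 5 letter names, 6 semitones
Letter: C + 4 → G
Pitch: C# + 6 semitones, spelled as a G → G
= G


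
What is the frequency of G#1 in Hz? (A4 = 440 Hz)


Working:
f = 440 × 2^(n/12) where n = semitones from A4
G#1: -37 semitones from A4
f = 440 × 2^(-37/12)
f = 51.91 Hz


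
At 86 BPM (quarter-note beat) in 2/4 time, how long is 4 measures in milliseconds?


Solution.
Quarter-note beat duration = 60000 / 86 ms
Beats per measure (2/4) = 2
One measure = 2 × 60000 / 86 = 120000 / 86 ms
4 measures = 4 × 120000 / 86 = 480000 / 86
= 5581.4 ms


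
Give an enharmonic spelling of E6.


Step by step:
Enharmonic notes sound the same pitch but are spelled with different letter names
E and Fb name the same pitch class
= Fb6


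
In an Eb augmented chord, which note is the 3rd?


Augmented triad = root + major 3rd (4 semitones) + augmented 5th (8 semitones)
A triad on Eb stacks thirds, so the chord tones use letter names E-G-B
Root: Eb
Major 3rd above Eb: G
Augmented 5th above Eb: B
The 3rd = G


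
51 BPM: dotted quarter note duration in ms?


Reasoning:
One quarter-note beat = 60000 / BPM = 60000 / 51 ms
Dotted quarter note = 3/2 × quarter note
Duration = 3/2 × 60000 / 51 = 90000 / 51
= 1764.7 ms


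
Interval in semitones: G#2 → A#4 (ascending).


Absolute semitone position = octave×12 + chromatic position
G#2: 2×12 + 8 = 32
A#4: 4×12 + 10 = 58
Difference = 58 - 32 = 26
= 26 semitones


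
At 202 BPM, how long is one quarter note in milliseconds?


Let's work it out.
One quarter-note beat = 60000 / BPM = 60000 / 202 ms
Duration = 60000 / 202
= 297.0 ms


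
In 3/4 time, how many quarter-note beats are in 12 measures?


Time signature 3/4: the bottom number 4 means the quarter note gets one count
The top number 3 means 3 quarter-note beats per measure
Total = 3 × 12 measures
= 36 quarter-note beats


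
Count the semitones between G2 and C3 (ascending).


Reasoning:
Absolute semitone position = octave×12 + chromatic position
G2: 2×12 + 7 = 31
C3: 3×12 + 0 = 36
Difference = 36 - 31 = 5
= 5 semitones


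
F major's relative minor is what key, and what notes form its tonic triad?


The relative minor shares the major's key signature and starts on its 6th degree
6th degree = a major 6th above the tonic; a major 6th above F is D
→ relative minor of F major is D minor
Tonic triad of D minor = root + minor 3rd + perfect 5th = D F A
= D minor; triad = D F A


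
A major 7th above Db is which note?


A 7th spans 7 letter names, so from D we land on C
A major 7th = 11 semitones above Db
Spell C at that pitch: C
= C


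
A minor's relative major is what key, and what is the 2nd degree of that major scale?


The relative major shares the key signature and is a minor 3rd above the minor tonic
A minor 3rd above A is C
→ relative major of A minor is C major
C major scale: C D E F G A B
= C major; 2nd degree = D


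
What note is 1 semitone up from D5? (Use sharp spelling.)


Reasoning:
D5: chromatic position 2 in octave 5 → absolute = 5×12 + 2 = 62
Transpose up 1: 62 + 1 = 63
63 = 5×12 + 3 → D# in octave 5
Result = D#5


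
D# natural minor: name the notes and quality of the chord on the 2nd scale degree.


Let's work it out.
D# natural minor scale: D# E# F# G# A# B C#
Diatonic triad on degree 2 stacks scale notes 2, 4, 6: E# G# B
E#→G# = 3 semitones; E#→B = 6 semitones → diminished triad
= E# G# B (diminished)


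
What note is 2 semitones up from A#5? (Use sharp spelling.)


A#5: chromatic position 10 in octave 5 → absolute = 5×12 + 10 = 70
Transpose up 2: 70 + 2 = 72
72 = 6×12 + 0 → C in octave 6
Result = C6


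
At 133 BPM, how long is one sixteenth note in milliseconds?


Reasoning:
One quarter-note beat = 60000 / BPM = 60000 / 133 ms
Sixteenth note = 1/4 × quarter note
Duration = 1/4 × 60000 / 133 = 15000 / 133
= 112.8 ms


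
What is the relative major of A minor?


The relative major shares the key signature and is a minor 3rd above the minor tonic
A minor 3rd above A is C
→ relative major of A minor is C major
= C major


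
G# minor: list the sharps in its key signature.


Let's work it out.
Sharp minor keys follow the circle of fifths: A(0), E(1), B(2), F#(3), C#(4), G#(5), D#(6), A#(7)
G# minor has 5 sharps
Order of sharps: F# C# G# D# A# E# B# → first 5: F#, C#, G#, D#, A#
= F#, C#, G#, D#, A#


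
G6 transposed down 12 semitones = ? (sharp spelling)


Step by step:
G6: chromatic position 7 in octave 6 → absolute = 6×12 + 7 = 79
Transpose down 12: 79 - 12 = 67
67 = 5×12 + 7 → G in octave 5
Result = G5


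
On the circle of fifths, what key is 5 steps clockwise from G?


Reasoning:
Each clockwise step on the circle of fifths moves up a perfect 5th
From G: G → D → A → E → B → F#/Gb
= F#/Gb


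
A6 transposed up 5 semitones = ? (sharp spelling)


Solution.
A6: chromatic position 9 in octave 6 → absolute = 6×12 + 9 = 81
Transpose up 5: 81 + 5 = 86
86 = 7×12 + 2 → D in octave 7
Result = D7


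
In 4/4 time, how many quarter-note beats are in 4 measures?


Time signature 4/4: the bottom number 4 means the quarter note gets one count
The top number 4 means 4 quarter-note beats per measure
Total = 4 × 4 measures
= 16 quarter-note beats


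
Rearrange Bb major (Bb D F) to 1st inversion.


Working:
Root position: Bb D F
1st inversion: move root up an octave
Bass note: D
Notes (bottom to top) = D F Bb


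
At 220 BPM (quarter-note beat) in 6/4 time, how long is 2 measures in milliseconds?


Quarter-note beat duration = 60000 / 220 ms
Beats per measure (6/4) = 6
One measure = 6 × 60000 / 220 = 360000 / 220 ms
2 measures = 2 × 360000 / 220 = 720000 / 220
= 3272.7 ms


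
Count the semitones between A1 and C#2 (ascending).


Absolute semitone position = octave×12 + chromatic position
A1: 1×12 + 9 = 21
C#2: 2×12 + 1 = 25
Difference = 25 - 21 = 4
= 4 semitones


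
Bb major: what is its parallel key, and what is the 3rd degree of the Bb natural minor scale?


Parallel keys share the same tonic but differ in mode
Bb major → parallel is Bb minor
Bb natural minor scale: Bb C Db Eb F Gb Ab
= Bb minor; 3rd degree = Db


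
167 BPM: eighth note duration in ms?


One quarter-note beat = 60000 / BPM = 60000 / 167 ms
Eighth note = 1/2 × quarter note
Duration = 1/2 × 60000 / 167 = 30000 / 167
= 179.6 ms


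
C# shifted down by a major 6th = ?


Solution.
major 6th: 6 letter names, 9 semitones
Letter: C - 5 → E
Pitch: C# - 9 semitones, spelled as an E → E
= E


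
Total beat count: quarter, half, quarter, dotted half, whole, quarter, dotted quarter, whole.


Let's work it out.
Beat values:
  quarter = 1 beat
  half = 2 beats
  quarter = 1 beat
  dotted half = 3 beats
  whole = 4 beats
  quarter = 1 beat
  dotted quarter = 1.5 beats
  whole = 4 beats
Sum = 1 + 2 + 1 + 3 + 4 + 1 + 1.5 + 4
= 17.5 beats


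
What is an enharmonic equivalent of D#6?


Working:
Enharmonic notes sound the same pitch but are spelled with different letter names
D# and Eb name the same pitch class
= Eb6


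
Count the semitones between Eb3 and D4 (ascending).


Reasoning:
Absolute semitone position = octave×12 + chromatic position
Eb3: 3×12 + 3 = 39
D4: 4×12 + 2 = 50
Difference = 50 - 39 = 11
= 11 semitones


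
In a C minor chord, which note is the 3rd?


Working:
Minor triad = root + minor 3rd (3 semitones) + perfect 5th (7 semitones)
A triad on C stacks thirds, so the chord tones use letter names C-E-G
Root: C
Minor 3rd above C: Eb
Perfect 5th above C: G
The 3rd = Eb


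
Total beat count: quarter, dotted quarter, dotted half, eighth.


Step by step:
Beat values:
  quarter = 1 beat
  dotted quarter = 1.5 beats
  dotted half = 3 beats
  eighth = 0.5 beats
Sum = 1 + 1.5 + 3 + 0.5
= 6 beats


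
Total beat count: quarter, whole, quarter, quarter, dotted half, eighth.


Beat values:
  quarter = 1 beat
  whole = 4 beats
  quarter = 1 beat
  quarter = 1 beat
  dotted half = 3 beats
  eighth = 0.5 beats
Sum = 1 + 4 + 1 + 1 + 3 + 0.5
= 10.5 beats


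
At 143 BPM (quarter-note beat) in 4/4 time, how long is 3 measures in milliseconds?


Step by step:
Quarter-note beat duration = 60000 / 143 ms
Beats per measure (4/4) = 4
One measure = 4 × 60000 / 143 = 240000 / 143 ms
3 measures = 3 × 240000 / 143 = 720000 / 143
= 5035.0 ms


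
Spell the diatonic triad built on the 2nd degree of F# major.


Reasoning:
F# major scale: F# G# A# B C# D# E#
Diatonic triad on degree 2 stacks scale notes 2, 4, 6: G# B D#
G#→B = 3 semitones; G#→D# = 7 semitones → minor triad
= G# B D# (minor)


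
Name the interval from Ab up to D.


Step by step:
Letter names: A → D spans 4 letter names → a 4th
Semitones: Ab → D = 6 half-steps
A 4th of 6 semitones is an augmented 4th
= augmented 4th


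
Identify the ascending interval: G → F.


Letter names: G → F spans 7 letter names → a 7th
Semitones: G → F = 10 half-steps
A 7th of 10 semitones is a minor 7th
= minor 7th


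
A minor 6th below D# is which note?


Reasoning:
A 6th spans 6 letter names, so from D we land on F
A minor 6th = 8 semitones below D#
Spell F at that pitch: F##
= F##


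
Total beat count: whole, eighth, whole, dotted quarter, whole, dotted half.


Beat values:
  whole = 4 beats
  eighth = 0.5 beats
  whole = 4 beats
  dotted quarter = 1.5 beats
  whole = 4 beats
  dotted half = 3 beats
Sum = 4 + 0.5 + 4 + 1.5 + 4 + 3
= 17 beats


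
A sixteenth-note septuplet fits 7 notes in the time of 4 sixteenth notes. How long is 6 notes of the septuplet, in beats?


Working:
Septuplet: 7 notes occupy the space of 4 sixteenth notes
Space = 4 × 1/4 = 1 beat
Each septuplet note = 1 / 7 = 1/7 beats
6 notes = 6 × 1/7 = 6/7
= 6/7 beats


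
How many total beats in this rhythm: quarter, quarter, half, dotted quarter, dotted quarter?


Reasoning:
Beat values:
  quarter = 1 beat
  quarter = 1 beat
  half = 2 beats
  dotted quarter = 1.5 beats
  dotted quarter = 1.5 beats
Sum = 1 + 1 + 2 + 1.5 + 1.5
= 7 beats


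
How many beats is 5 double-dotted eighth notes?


Step by step:
Base eighth note = 1/2 beats
Dot 1 adds half the previous value: +1/4
Dot 2 adds half the previous value: +1/8
One double-dotted eighth = 1/2 + 1/4 + 1/8 = 7/8
5 of them = 5 × 7/8 = 35/8
= 35/8 beats


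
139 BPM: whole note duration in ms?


Let's work it out.
One quarter-note beat = 60000 / BPM = 60000 / 139 ms
Whole note = 4 × quarter note
Duration = 4 × 60000 / 139 = 240000 / 139
= 1726.6 ms


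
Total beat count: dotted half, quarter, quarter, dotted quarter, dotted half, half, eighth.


Solution.
Beat values:
  dotted half = 3 beats
  quarter = 1 beat
  quarter = 1 beat
  dotted quarter = 1.5 beats
  dotted half = 3 beats
  half = 2 beats
  eighth = 0.5 beats
Sum = 3 + 1 + 1 + 1.5 + 3 + 2 + 0.5
= 12 beats


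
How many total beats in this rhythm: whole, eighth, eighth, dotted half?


Beat values:
  whole = 4 beats
  eighth = 0.5 beats
  eighth = 0.5 beats
  dotted half = 3 beats
Sum = 4 + 0.5 + 0.5 + 3
= 8 beats


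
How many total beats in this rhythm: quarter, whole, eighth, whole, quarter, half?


Reasoning:
Beat values:
  quarter = 1 beat
  whole = 4 beats
  eighth = 0.5 beats
  whole = 4 beats
  quarter = 1 beat
  half = 2 beats
Sum = 1 + 4 + 0.5 + 4 + 1 + 2
= 12.5 beats


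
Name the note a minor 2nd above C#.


A 2nd spans 2 letter names, so from C we land on D
A minor 2nd = 1 semitone above C#
Spell D at that pitch: D
= D


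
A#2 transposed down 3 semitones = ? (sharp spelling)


Let's work it out.
A#2: chromatic position 10 in octave 2 → absolute = 2×12 + 10 = 34
Transpose down 3: 34 - 3 = 31
31 = 2×12 + 7 → G in octave 2
Result = G2


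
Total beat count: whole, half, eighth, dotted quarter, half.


Step by step:
Beat values:
  whole = 4 beats
  half = 2 beats
  eighth = 0.5 beats
  dotted quarter = 1.5 beats
  half = 2 beats
Sum = 4 + 2 + 0.5 + 1.5 + 2
= 10 beats


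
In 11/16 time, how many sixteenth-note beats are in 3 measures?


Step by step:
Time signature 11/16: the bottom number 16 means the sixteenth note gets one count
The top number 11 means 11 sixteenth-note beats per measure
Total = 11 × 3 measures
= 33 sixteenth-note beats


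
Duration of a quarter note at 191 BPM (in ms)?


Step by step:
One quarter-note beat = 60000 / BPM = 60000 / 191 ms
Duration = 60000 / 191
= 314.1 ms


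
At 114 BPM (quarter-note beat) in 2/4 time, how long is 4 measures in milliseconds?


Step by step:
Quarter-note beat duration = 60000 / 114 ms
Beats per measure (2/4) = 2
One measure = 2 × 60000 / 114 = 120000 / 114 ms
4 measures = 4 × 120000 / 114 = 480000 / 114
= 4210.5 ms


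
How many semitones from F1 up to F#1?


Working:
Absolute semitone position = octave×12 + chromatic position
F1: 1×12 + 5 = 17
F#1: 1×12 + 6 = 18
Difference = 18 - 17 = 1
= 1 semitone


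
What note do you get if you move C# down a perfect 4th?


perfect 4th: 4 letter names, 5 semitones
Letter: C - 3 → G
Pitch: C# - 5 semitones, spelled as a G → G#
= G#


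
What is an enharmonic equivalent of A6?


Enharmonic notes sound the same pitch but are spelled with different letter names
A and G## name the same pitch class
= G##6


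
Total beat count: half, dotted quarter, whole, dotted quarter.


Beat values:
  half = 2 beats
  dotted quarter = 1.5 beats
  whole = 4 beats
  dotted quarter = 1.5 beats
Sum = 2 + 1.5 + 4 + 1.5
= 9 beats


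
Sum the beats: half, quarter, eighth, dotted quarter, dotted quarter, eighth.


Let's work it out.
Beat values:
  half = 2 beats
  quarter = 1 beat
  eighth = 0.5 beats
  dotted quarter = 1.5 beats
  dotted quarter = 1.5 beats
  eighth = 0.5 beats
Sum = 2 + 1 + 0.5 + 1.5 + 1.5 + 0.5
= 7 beats


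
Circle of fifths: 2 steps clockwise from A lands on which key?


Step by step:
Each clockwise step on the circle of fifths moves up a perfect 5th
From A: A → E → B
= B


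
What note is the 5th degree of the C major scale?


Let's work it out.
Major scale pattern: W-W-H-W-W-W-H (2-2-1-2-2-2-1 semitones)
Starting from C:
  C + 2 semitones → D
  D + 2 semitones → E
  E + 1 semitone → F
  F + 2 semitones → G
  G + 2 semitones → A
  A + 2 semitones → B
  B + 1 semitone → C
Scale: C D E F G A B
Degree 5 = G


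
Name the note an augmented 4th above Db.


A 4th spans 4 letter names, so from D we land on G
An augmented 4th = 6 semitones above Db
Spell G at that pitch: G
= G


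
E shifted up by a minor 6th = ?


minor 6th: 6 letter names, 8 semitones
Letter: E + 5 → C
Pitch: E + 8 semitones, spelled as a C → C
= C


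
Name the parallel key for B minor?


Step by step:
Parallel keys share the same tonic but differ in mode
B minor → parallel is B major
= B major


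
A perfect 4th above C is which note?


Reasoning:
A 4th spans 4 letter names, so from C we land on F
A perfect 4th = 5 semitones above C
Spell F at that pitch: F
= F


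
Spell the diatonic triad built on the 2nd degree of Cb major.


Reasoning:
Cb major scale: Cb Db Eb Fb Gb Ab Bb
Diatonic triad on degree 2 stacks scale notes 2, 4, 6: Db Fb Ab
Db→Fb = 3 semitones; Db→Ab = 7 semitones → minor triad
= Db Fb Ab (minor)


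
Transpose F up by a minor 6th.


minor 6th: 6 letter names, 8 semitones
Letter: F + 5 → D
Pitch: F + 8 semitones, spelled as a D → Db
= Db


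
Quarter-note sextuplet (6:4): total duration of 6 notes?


Sextuplet: 6 notes occupy the space of 4 quarter notes
Space = 4 × 1 = 4 beats
Each sextuplet note = 4 / 6 = 2/3 beats
6 notes = 6 × 2/3 = 4
= 4 beats


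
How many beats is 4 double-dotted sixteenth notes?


Working:
Base sixteenth note = 1/4 beats
Dot 1 adds half the previous value: +1/8
Dot 2 adds half the previous value: +1/16
One double-dotted sixteenth = 1/4 + 1/8 + 1/16 = 7/16
4 of them = 4 × 7/16 = 7/4
= 7/4 beats


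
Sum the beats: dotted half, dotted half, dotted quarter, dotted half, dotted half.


Let's work it out.
Beat values:
  dotted half = 3 beats
  dotted half = 3 beats
  dotted quarter = 1.5 beats
  dotted half = 3 beats
  dotted half = 3 beats
Sum = 3 + 3 + 1.5 + 3 + 3
= 13.5 beats


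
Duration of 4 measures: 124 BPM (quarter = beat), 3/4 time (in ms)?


Solution.
Quarter-note beat duration = 60000 / 124 ms
Beats per measure (3/4) = 3
One measure = 3 × 60000 / 124 = 180000 / 124 ms
4 measures = 4 × 180000 / 124 = 720000 / 124
= 5806.5 ms


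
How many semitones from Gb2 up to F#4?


Absolute semitone position = octave×12 + chromatic position
Gb2: 2×12 + 6 = 30
F#4: 4×12 + 6 = 54
Difference = 54 - 30 = 24
= 24 semitones


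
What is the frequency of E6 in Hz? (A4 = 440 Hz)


Solution.
f = 440 × 2^(n/12) where n = semitones from A4
E6: 19 semitones from A4
f = 440 × 2^(19/12)
f = 1318.51 Hz


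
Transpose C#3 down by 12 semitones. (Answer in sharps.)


C#3: chromatic position 1 in octave 3 → absolute = 3×12 + 1 = 37
Transpose down 12: 37 - 12 = 25
25 = 2×12 + 1 → C# in octave 2
Result = C#2


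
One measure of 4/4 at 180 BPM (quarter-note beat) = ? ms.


Let's work it out.
Quarter-note beat duration = 60000 / 180 ms
Beats per measure (4/4) = 4
One measure = 4 × 60000 / 180 = 240000 / 180 ms
= 1333.3 ms


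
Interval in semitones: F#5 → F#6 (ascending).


Let's work it out.
Absolute semitone position = octave×12 + chromatic position
F#5: 5×12 + 6 = 66
F#6: 6×12 + 6 = 78
Difference = 78 - 66 = 12
= 12 semitones


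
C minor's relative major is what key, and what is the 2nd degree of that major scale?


The relative major shares the key signature and is a minor 3rd above the minor tonic
A minor 3rd above C is Eb
→ relative major of C minor is Eb major
Eb major scale: Eb F G Ab Bb C D
= Eb major; 2nd degree = F


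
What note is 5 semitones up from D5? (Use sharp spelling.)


D5: chromatic position 2 in octave 5 → absolute = 5×12 + 2 = 62
Transpose up 5: 62 + 5 = 67
67 = 5×12 + 7 → G in octave 5
Result = G5


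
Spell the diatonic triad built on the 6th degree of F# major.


Reasoning:
F# major scale: F# G# A# B C# D# E#
Diatonic triad on degree 6 stacks scale notes 6, 1, 3: D# F# A#
D#→F# = 3 semitones; D#→A# = 7 semitones → minor triad
= D# F# A# (minor)


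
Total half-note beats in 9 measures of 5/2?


Solution.
Time signature 5/2: the bottom number 2 means the half note gets one count
The top number 5 means 5 half-note beats per measure
Total = 5 × 9 measures
= 45 half-note beats


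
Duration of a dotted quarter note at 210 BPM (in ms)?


Working:
One quarter-note beat = 60000 / BPM = 60000 / 210 ms
Dotted quarter note = 3/2 × quarter note
Duration = 3/2 × 60000 / 210 = 90000 / 210
= 428.6 ms


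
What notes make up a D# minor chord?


Step by step:
Minor triad = root + minor 3rd (3 semitones) + perfect 5th (7 semitones)
A triad on D# stacks thirds, so the chord tones use letter names D-F-A
Root: D#
Minor 3rd above D#: F#
Perfect 5th above D#: A#
Chord = D# F# A#


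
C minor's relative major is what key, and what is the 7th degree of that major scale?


Let's work it out.
The relative major shares the key signature and is a minor 3rd above the minor tonic
A minor 3rd above C is Eb
→ relative major of C minor is Eb major
Eb major scale: Eb F G Ab Bb C D
= Eb major; 7th degree = D


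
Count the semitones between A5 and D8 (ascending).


Step by step:
Absolute semitone position = octave×12 + chromatic position
A5: 5×12 + 9 = 69
D8: 8×12 + 2 = 98
Difference = 98 - 69 = 29
= 29 semitones


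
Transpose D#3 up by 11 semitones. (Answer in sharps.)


Step by step:
D#3: chromatic position 3 in octave 3 → absolute = 3×12 + 3 = 39
Transpose up 11: 39 + 11 = 50
50 = 4×12 + 2 → D in octave 4
Result = D4


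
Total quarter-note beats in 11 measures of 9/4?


Time signature 9/4: the bottom number 4 means the quarter note gets one count
The top number 9 means 9 quarter-note beats per measure
Total = 9 × 11 measures
= 99 quarter-note beats


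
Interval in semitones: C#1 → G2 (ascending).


Reasoning:
Absolute semitone position = octave×12 + chromatic position
C#1: 1×12 + 1 = 13
G2: 2×12 + 7 = 31
Difference = 31 - 13 = 18
= 18 semitones


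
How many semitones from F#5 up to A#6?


Working:
Absolute semitone position = octave×12 + chromatic position
F#5: 5×12 + 6 = 66
A#6: 6×12 + 10 = 82
Difference = 82 - 66 = 16
= 16 semitones


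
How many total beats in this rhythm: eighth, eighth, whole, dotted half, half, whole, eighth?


Beat values:
  eighth = 0.5 beats
  eighth = 0.5 beats
  whole = 4 beats
  dotted half = 3 beats
  half = 2 beats
  whole = 4 beats
  eighth = 0.5 beats
Sum = 0.5 + 0.5 + 4 + 3 + 2 + 4 + 0.5
= 14.5 beats


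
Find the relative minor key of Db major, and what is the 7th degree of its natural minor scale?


The relative minor shares the major's key signature and starts on its 6th degree
6th degree = a major 6th above the tonic; a major 6th above Db is Bb
→ relative minor of Db major is Bb minor
Bb natural minor scale: Bb C Db Eb F Gb Ab
= Bb minor; 7th degree = Ab


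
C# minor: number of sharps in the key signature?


Sharp minor keys follow the circle of fifths: A(0), E(1), B(2), F#(3), C#(4), G#(5), D#(6), A#(7)
C# minor has 4 sharps
Order of sharps: F# C# G# D# A# E# B# → first 4: F#, C#, G#, D#
= 4 sharps


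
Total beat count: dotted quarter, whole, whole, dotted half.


Step by step:
Beat values:
  dotted quarter = 1.5 beats
  whole = 4 beats
  whole = 4 beats
  dotted half = 3 beats
Sum = 1.5 + 4 + 4 + 3
= 12.5 beats


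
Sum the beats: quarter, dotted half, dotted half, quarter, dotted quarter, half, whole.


Beat values:
  quarter = 1 beat
  dotted half = 3 beats
  dotted half = 3 beats
  quarter = 1 beat
  dotted quarter = 1.5 beats
  half = 2 beats
  whole = 4 beats
Sum = 1 + 3 + 3 + 1 + 1.5 + 2 + 4
= 15.5 beats


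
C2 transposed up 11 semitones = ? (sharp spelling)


C2: chromatic position 0 in octave 2 → absolute = 2×12 + 0 = 24
Transpose up 11: 24 + 11 = 35
35 = 2×12 + 11 → B in octave 2
Result = B2


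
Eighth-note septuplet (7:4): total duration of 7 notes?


Working:
Septuplet: 7 notes occupy the space of 4 eighth notes
Space = 4 × 1/2 = 2 beats
Each septuplet note = 2 / 7 = 2/7 beats
7 notes = 7 × 2/7 = 2
= 2 beats


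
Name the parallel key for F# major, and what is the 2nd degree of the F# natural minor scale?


Parallel keys share the same tonic but differ in mode
F# major → parallel is F# minor
F# natural minor scale: F# G# A B C# D E
= F# minor; 2nd degree = G#


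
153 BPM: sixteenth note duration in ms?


Step by step:
One quarter-note beat = 60000 / BPM = 60000 / 153 ms
Sixteenth note = 1/4 × quarter note
Duration = 1/4 × 60000 / 153 = 15000 / 153
= 98.0 ms


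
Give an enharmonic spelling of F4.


Working:
Enharmonic notes sound the same pitch but are spelled with different letter names
F and E# name the same pitch class
= E#4


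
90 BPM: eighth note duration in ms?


One quarter-note beat = 60000 / BPM = 60000 / 90 ms
Eighth note = 1/2 × quarter note
Duration = 1/2 × 60000 / 90 = 30000 / 90
= 333.3 ms


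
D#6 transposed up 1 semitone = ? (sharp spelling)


D#6: chromatic position 3 in octave 6 → absolute = 6×12 + 3 = 75
Transpose up 1: 75 + 1 = 76
76 = 6×12 + 4 → E in octave 6
Result = E6


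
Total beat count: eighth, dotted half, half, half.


Working:
Beat values:
  eighth = 0.5 beats
  dotted half = 3 beats
  half = 2 beats
  half = 2 beats
Sum = 0.5 + 3 + 2 + 2
= 7.5 beats


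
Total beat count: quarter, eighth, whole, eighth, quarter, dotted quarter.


Working:
Beat values:
  quarter = 1 beat
  eighth = 0.5 beats
  whole = 4 beats
  eighth = 0.5 beats
  quarter = 1 beat
  dotted quarter = 1.5 beats
Sum = 1 + 0.5 + 4 + 0.5 + 1 + 1.5
= 8.5 beats


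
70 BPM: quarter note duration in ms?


Step by step:
One quarter-note beat = 60000 / BPM = 60000 / 70 ms
Duration = 60000 / 70
= 857.1 ms


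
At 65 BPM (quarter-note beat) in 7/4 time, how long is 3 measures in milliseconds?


Step by step:
Quarter-note beat duration = 60000 / 65 ms
Beats per measure (7/4) = 7
One measure = 7 × 60000 / 65 = 420000 / 65 ms
3 measures = 3 × 420000 / 65 = 1260000 / 65
= 19384.6 ms


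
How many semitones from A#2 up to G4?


Let's work it out.
Absolute semitone position = octave×12 + chromatic position
A#2: 2×12 + 10 = 34
G4: 4×12 + 7 = 55
Difference = 55 - 34 = 21
= 21 semitones


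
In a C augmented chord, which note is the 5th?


Augmented triad = root + major 3rd (4 semitones) + augmented 5th (8 semitones)
A triad on C stacks thirds, so the chord tones use letter names C-E-G
Root: C
Major 3rd above C: E
Augmented 5th above C: G#
The 5th = G#


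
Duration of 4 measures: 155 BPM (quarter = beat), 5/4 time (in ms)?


Let's work it out.
Quarter-note beat duration = 60000 / 155 ms
Beats per measure (5/4) = 5
One measure = 5 × 60000 / 155 = 300000 / 155 ms
4 measures = 4 × 300000 / 155 = 1200000 / 155
= 7741.9 ms


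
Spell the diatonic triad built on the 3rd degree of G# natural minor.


Step by step:
G# natural minor scale: G# A# B C# D# E F#
Diatonic triad on degree 3 stacks scale notes 3, 5, 7: B D# F#
B→D# = 4 semitones; B→F# = 7 semitones → major triad
= B D# F# (major)


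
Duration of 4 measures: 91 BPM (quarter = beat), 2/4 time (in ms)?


Solution.
Quarter-note beat duration = 60000 / 91 ms
Beats per measure (2/4) = 2
One measure = 2 × 60000 / 91 = 120000 / 91 ms
4 measures = 4 × 120000 / 91 = 480000 / 91
= 5274.7 ms


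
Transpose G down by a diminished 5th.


Let's work it out.
diminished 5th: 5 letter names, 6 semitones
Letter: G - 4 → C
Pitch: G - 6 semitones, spelled as a C → C#
= C#


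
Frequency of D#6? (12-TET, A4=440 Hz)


Reasoning:
f = 440 × 2^(n/12) where n = semitones from A4
D#6: 18 semitones from A4
f = 440 × 2^(18/12)
f = 1244.51 Hz


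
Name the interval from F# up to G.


Reasoning:
Letter names: F → G spans 2 letter names → a 2nd
Semitones: F# → G = 1 half-step
A 2nd of 1 semitone is a minor 2nd
= minor 2nd


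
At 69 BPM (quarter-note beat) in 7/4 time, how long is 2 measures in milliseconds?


Let's work it out.
Quarter-note beat duration = 60000 / 69 ms
Beats per measure (7/4) = 7
One measure = 7 × 60000 / 69 = 420000 / 69 ms
2 measures = 2 × 420000 / 69 = 840000 / 69
= 12173.9 ms


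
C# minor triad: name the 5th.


Let's work it out.
Minor triad = root + minor 3rd (3 semitones) + perfect 5th (7 semitones)
A triad on C# stacks thirds, so the chord tones use letter names C-E-G
Root: C#
Minor 3rd above C#: E
Perfect 5th above C#: G#
The 5th = G#


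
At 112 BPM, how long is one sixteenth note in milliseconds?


One quarter-note beat = 60000 / BPM = 60000 / 112 ms
Sixteenth note = 1/4 × quarter note
Duration = 1/4 × 60000 / 112 = 15000 / 112
= 133.9 ms


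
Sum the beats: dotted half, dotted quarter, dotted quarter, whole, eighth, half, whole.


Working:
Beat values:
  dotted half = 3 beats
  dotted quarter = 1.5 beats
  dotted quarter = 1.5 beats
  whole = 4 beats
  eighth = 0.5 beats
  half = 2 beats
  whole = 4 beats
Sum = 3 + 1.5 + 1.5 + 4 + 0.5 + 2 + 4
= 16.5 beats


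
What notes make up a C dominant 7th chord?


Reasoning:
Dominant 7th chord = root + major 3rd + perfect 5th + minor 7th
Seventh chords stack in thirds, so the letter names are C-E-G-B
Root: C
Major 3rd above C: E
Perfect 5th above C: G
Minor 7th above C: Bb
Chord = C E G Bb


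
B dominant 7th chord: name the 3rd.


Solution.
Dominant 7th chord = root + major 3rd + perfect 5th + minor 7th
Seventh chords stack in thirds, so the letter names are B-D-F-A
Root: B
Major 3rd above B: D#
Perfect 5th above B: F#
Minor 7th above B: A
The 3rd = D#


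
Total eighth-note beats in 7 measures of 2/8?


Step by step:
Time signature 2/8: the bottom number 8 means the eighth note gets one count
The top number 2 means 2 eighth-note beats per measure
Total = 2 × 7 measures
= 14 eighth-note beats


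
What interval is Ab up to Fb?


Letter names: A → F spans 6 letter names → a 6th
Semitones: Ab → Fb = 8 half-steps
A 6th of 8 semitones is a minor 6th
= minor 6th


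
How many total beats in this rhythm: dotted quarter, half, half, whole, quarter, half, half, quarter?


Beat values:
  dotted quarter = 1.5 beats
  half = 2 beats
  half = 2 beats
  whole = 4 beats
  quarter = 1 beat
  half = 2 beats
  half = 2 beats
  quarter = 1 beat
Sum = 1.5 + 2 + 2 + 4 + 1 + 2 + 2 + 1
= 15.5 beats


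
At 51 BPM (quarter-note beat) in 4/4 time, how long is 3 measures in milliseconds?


Step by step:
Quarter-note beat duration = 60000 / 51 ms
Beats per measure (4/4) = 4
One measure = 4 × 60000 / 51 = 240000 / 51 ms
3 measures = 3 × 240000 / 51 = 720000 / 51
= 14117.6 ms


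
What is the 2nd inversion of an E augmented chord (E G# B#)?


Step by step:
Root position: E G# B#
2nd inversion: move root and 3rd up an octave
Bass note: B#
Notes (bottom to top) = B# E G#


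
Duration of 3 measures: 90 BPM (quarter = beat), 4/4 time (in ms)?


Working:
Quarter-note beat duration = 60000 / 90 ms
Beats per measure (4/4) = 4
One measure = 4 × 60000 / 90 = 240000 / 90 ms
3 measures = 3 × 240000 / 90 = 720000 / 90
= 8000.0 ms


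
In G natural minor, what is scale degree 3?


Step by step:
Natural minor scale pattern: W-H-W-W-H-W-W (2-1-2-2-1-2-2 semitones)
Starting from G:
  G + 2 semitones → A
  A + 1 semitone → Bb
  Bb + 2 semitones → C
  C + 2 semitones → D
  D + 1 semitone → Eb
  Eb + 2 semitones → F
  F + 2 semitones → G
Scale: G A Bb C D Eb F
Degree 3 = Bb


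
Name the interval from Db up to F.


Working:
Letter names: D → F spans 3 letter names → a 3rd
Semitones: Db → F = 4 half-steps
A 3rd of 4 semitones is a major 3rd
= major 3rd


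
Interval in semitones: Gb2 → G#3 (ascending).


Let's work it out.
Absolute semitone position = octave×12 + chromatic position
Gb2: 2×12 + 6 = 30
G#3: 3×12 + 8 = 44
Difference = 44 - 30 = 14
= 14 semitones


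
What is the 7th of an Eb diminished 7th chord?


Solution.
Diminished 7th chord = root + minor 3rd + diminished 5th + diminished 7th
Seventh chords stack in thirds, so the letter names are E-G-B-D
Root: Eb
Minor 3rd above Eb: Gb
Diminished 5th above Eb: Bbb
Diminished 7th above Eb: Dbb
The 7th = Dbb
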